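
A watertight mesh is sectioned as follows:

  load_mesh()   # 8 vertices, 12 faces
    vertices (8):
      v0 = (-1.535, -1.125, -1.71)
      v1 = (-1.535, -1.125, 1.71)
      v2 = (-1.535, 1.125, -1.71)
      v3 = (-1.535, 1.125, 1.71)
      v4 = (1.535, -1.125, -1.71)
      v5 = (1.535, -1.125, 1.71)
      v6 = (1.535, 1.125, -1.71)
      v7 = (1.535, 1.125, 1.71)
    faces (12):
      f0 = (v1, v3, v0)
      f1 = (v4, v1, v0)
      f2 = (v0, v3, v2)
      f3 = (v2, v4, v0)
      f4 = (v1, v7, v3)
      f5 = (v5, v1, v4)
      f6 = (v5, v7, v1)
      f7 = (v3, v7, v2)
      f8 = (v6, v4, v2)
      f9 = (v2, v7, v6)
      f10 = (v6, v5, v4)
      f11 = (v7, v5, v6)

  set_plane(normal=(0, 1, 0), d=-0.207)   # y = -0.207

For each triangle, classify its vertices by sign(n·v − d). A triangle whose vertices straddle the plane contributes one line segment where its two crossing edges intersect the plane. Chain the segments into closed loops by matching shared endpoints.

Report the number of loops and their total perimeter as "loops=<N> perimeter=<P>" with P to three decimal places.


loops=1 perimeter=12.980

Straddling triangles (8 of 12):
  (v1,v3,v0) [-+-] → (-1.535, -0.207, 1.71)–(-1.535, -0.207, -0.31464)  len=2.0246
  (v0,v3,v2) [-++] → (-1.535, -0.207, -0.31464)–(-1.535, -0.207, -1.71)  len=1.3954
  (v2,v4,v0) [+--] → (0.28244, -0.207, -1.71)–(-1.535, -0.207, -1.71)  len=1.8174
  (v1,v7,v3) [-++] → (-0.28244, -0.207, 1.71)–(-1.535, -0.207, 1.71)  len=1.2526
  (v5,v7,v1) [-+-] → (1.535, -0.207, 1.71)–(-0.28244, -0.207, 1.71)  len=1.8174
  (v6,v4,v2) [+-+] → (1.535, -0.207, -1.71)–(0.28244, -0.207, -1.71)  len=1.2526
  (v6,v5,v4) [+--] → (1.535, -0.207, 0.31464)–(1.535, -0.207, -1.71)  len=2.0246
  (v7,v5,v6) [+-+] → (1.535, -0.207, 1.71)–(1.535, -0.207, 0.31464)  len=1.3954

Chained into 1 loop(s):
  loop 1: 8 segments, perimeter = 12.9800
Total perimeter = 12.980


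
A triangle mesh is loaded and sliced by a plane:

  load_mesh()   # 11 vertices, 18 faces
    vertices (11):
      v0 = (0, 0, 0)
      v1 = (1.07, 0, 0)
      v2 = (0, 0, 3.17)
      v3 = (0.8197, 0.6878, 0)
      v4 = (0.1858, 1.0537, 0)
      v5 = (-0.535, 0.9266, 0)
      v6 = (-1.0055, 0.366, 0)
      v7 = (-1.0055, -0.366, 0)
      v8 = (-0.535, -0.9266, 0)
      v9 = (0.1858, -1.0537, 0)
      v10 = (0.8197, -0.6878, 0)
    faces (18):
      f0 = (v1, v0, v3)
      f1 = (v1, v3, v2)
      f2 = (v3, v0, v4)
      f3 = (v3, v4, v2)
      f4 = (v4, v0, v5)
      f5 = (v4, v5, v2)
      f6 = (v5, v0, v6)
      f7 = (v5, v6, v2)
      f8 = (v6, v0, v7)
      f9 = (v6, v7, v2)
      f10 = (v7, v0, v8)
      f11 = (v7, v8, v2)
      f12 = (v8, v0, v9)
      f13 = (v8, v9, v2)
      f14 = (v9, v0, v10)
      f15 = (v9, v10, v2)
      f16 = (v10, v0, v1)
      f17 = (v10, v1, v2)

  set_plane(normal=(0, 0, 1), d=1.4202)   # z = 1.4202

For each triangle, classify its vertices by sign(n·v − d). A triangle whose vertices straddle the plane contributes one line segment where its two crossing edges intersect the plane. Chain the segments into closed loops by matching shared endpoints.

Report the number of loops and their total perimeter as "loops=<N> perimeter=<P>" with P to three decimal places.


Straddling triangles (9 of 18):
  (v1,v3,v2) [--+] → (0.452464, 0.379657, 1.4202)–(0.590626, 0, 1.4202)  len=0.4040
  (v3,v4,v2) [--+] → (0.102559, 0.581629, 1.4202)–(0.452464, 0.379657, 1.4202)  len=0.4040
  (v4,v5,v2) [--+] → (-0.295313, 0.511472, 1.4202)–(0.102559, 0.581629, 1.4202)  len=0.4040
  (v5,v6,v2) [--+] → (-0.555023, 0.202027, 1.4202)–(-0.295313, 0.511472, 1.4202)  len=0.4040
  (v6,v7,v2) [--+] → (-0.555023, -0.202027, 1.4202)–(-0.555023, 0.202027, 1.4202)  len=0.4041
  (v7,v8,v2) [--+] → (-0.295313, -0.511472, 1.4202)–(-0.555023, -0.202027, 1.4202)  len=0.4040
  (v8,v9,v2) [--+] → (0.102559, -0.581629, 1.4202)–(-0.295313, -0.511472, 1.4202)  len=0.4040
  (v9,v10,v2) [--+] → (0.452464, -0.379657, 1.4202)–(0.102559, -0.581629, 1.4202)  len=0.4040
  (v10,v1,v2) [--+] → (0.590626, 0, 1.4202)–(0.452464, -0.379657, 1.4202)  len=0.4040

Chained into 1 loop(s):
  loop 1: 9 segments, perimeter = 3.6361
Total perimeter = 3.636

loops=1 perimeter=3.636


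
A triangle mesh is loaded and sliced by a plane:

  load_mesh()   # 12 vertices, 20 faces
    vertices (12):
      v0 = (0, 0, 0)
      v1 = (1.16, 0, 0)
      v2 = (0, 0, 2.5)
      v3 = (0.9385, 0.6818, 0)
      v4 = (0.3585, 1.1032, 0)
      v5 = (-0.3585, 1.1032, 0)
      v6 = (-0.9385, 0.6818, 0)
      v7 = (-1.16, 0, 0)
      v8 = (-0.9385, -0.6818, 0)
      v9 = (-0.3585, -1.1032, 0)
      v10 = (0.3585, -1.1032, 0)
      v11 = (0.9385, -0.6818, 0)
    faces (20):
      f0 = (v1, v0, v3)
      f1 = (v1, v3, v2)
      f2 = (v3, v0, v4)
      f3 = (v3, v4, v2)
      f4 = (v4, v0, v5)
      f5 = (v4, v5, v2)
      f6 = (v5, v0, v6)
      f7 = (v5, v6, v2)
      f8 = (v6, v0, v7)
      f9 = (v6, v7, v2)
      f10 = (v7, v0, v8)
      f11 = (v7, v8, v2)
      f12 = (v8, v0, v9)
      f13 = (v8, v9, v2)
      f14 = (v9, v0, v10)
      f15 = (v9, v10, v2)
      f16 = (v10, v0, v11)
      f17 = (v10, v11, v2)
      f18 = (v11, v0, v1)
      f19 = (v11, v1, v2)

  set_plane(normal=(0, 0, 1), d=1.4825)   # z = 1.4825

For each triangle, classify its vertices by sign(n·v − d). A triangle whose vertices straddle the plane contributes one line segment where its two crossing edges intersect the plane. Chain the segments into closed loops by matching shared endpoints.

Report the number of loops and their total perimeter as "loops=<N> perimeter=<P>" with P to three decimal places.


Straddling triangles (10 of 20):
  (v1,v3,v2) [--+] → (0.38197, 0.277493, 1.4825)–(0.47212, 0, 1.4825)  len=0.2918
  (v3,v4,v2) [--+] → (0.145909, 0.449002, 1.4825)–(0.38197, 0.277493, 1.4825)  len=0.2918
  (v4,v5,v2) [--+] → (-0.145909, 0.449002, 1.4825)–(0.145909, 0.449002, 1.4825)  len=0.2918
  (v5,v6,v2) [--+] → (-0.38197, 0.277493, 1.4825)–(-0.145909, 0.449002, 1.4825)  len=0.2918
  (v6,v7,v2) [--+] → (-0.47212, 0, 1.4825)–(-0.38197, 0.277493, 1.4825)  len=0.2918
  (v7,v8,v2) [--+] → (-0.38197, -0.277493, 1.4825)–(-0.47212, 0, 1.4825)  len=0.2918
  (v8,v9,v2) [--+] → (-0.145909, -0.449002, 1.4825)–(-0.38197, -0.277493, 1.4825)  len=0.2918
  (v9,v10,v2) [--+] → (0.145909, -0.449002, 1.4825)–(-0.145909, -0.449002, 1.4825)  len=0.2918
  (v10,v11,v2) [--+] → (0.38197, -0.277493, 1.4825)–(0.145909, -0.449002, 1.4825)  len=0.2918
  (v11,v1,v2) [--+] → (0.47212, 0, 1.4825)–(0.38197, -0.277493, 1.4825)  len=0.2918

Chained into 1 loop(s):
  loop 1: 10 segments, perimeter = 2.9179
Total perimeter = 2.918

loops=1 perimeter=2.918


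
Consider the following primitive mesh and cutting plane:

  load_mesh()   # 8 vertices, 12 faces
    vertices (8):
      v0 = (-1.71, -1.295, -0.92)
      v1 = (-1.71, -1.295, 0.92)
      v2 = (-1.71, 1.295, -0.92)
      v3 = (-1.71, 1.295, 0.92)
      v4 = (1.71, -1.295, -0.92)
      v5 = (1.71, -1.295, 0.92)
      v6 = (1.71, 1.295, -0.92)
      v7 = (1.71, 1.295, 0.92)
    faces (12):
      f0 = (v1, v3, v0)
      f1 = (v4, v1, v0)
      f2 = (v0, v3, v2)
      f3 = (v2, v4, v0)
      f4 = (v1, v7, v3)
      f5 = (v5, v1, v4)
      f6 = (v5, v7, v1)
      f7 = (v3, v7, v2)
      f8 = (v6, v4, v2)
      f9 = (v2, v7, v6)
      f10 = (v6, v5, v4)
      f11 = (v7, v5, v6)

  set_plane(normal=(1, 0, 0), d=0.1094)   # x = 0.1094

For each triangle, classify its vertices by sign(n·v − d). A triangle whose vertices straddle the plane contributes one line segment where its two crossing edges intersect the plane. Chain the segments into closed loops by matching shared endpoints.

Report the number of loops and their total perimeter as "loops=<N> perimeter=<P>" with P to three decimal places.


Straddling triangles (8 of 12):
  (v4,v1,v0) [+--] → (0.1094, -1.295, -0.0588585)–(0.1094, -1.295, -0.92)  len=0.8611
  (v2,v4,v0) [-+-] → (0.1094, -0.0828497, -0.92)–(0.1094, -1.295, -0.92)  len=1.2122
  (v1,v7,v3) [-+-] → (0.1094, 0.0828497, 0.92)–(0.1094, 1.295, 0.92)  len=1.2122
  (v5,v1,v4) [+-+] → (0.1094, -1.295, 0.92)–(0.1094, -1.295, -0.0588585)  len=0.9789
  (v5,v7,v1) [++-] → (0.1094, 0.0828497, 0.92)–(0.1094, -1.295, 0.92)  len=1.3778
  (v3,v7,v2) [-+-] → (0.1094, 1.295, 0.92)–(0.1094, 1.295, 0.0588585)  len=0.8611
  (v6,v4,v2) [++-] → (0.1094, -0.0828497, -0.92)–(0.1094, 1.295, -0.92)  len=1.3778
  (v2,v7,v6) [-++] → (0.1094, 1.295, 0.0588585)–(0.1094, 1.295, -0.92)  len=0.9789

Chained into 1 loop(s):
  loop 1: 8 segments, perimeter = 8.8600
Total perimeter = 8.860

loops=1 perimeter=8.860


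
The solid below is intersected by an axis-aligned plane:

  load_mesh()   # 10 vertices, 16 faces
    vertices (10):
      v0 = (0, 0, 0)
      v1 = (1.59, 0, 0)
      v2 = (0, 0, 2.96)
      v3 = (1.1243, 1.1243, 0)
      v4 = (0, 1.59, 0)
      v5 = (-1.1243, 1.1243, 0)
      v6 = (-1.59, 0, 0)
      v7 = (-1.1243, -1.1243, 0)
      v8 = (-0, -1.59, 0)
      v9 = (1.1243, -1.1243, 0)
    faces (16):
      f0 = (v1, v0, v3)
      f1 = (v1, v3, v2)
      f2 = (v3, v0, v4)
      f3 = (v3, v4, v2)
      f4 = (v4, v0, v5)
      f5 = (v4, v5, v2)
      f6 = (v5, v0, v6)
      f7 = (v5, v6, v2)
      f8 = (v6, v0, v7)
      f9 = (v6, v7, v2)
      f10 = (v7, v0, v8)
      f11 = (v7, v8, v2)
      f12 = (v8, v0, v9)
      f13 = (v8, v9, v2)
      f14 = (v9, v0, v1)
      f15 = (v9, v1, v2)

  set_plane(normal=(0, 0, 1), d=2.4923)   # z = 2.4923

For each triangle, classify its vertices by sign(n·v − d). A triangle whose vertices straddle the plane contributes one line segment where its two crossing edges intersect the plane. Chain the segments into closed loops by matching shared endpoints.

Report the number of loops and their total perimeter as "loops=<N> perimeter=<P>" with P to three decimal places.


loops=1 perimeter=1.538

Straddling triangles (8 of 16):
  (v1,v3,v2) [--+] → (0.177647, 0.177647, 2.4923)–(0.251231, 0, 2.4923)  len=0.1923
  (v3,v4,v2) [--+] → (0, 0.251231, 2.4923)–(0.177647, 0.177647, 2.4923)  len=0.1923
  (v4,v5,v2) [--+] → (-0.177647, 0.177647, 2.4923)–(0, 0.251231, 2.4923)  len=0.1923
  (v5,v6,v2) [--+] → (-0.251231, 0, 2.4923)–(-0.177647, 0.177647, 2.4923)  len=0.1923
  (v6,v7,v2) [--+] → (-0.177647, -0.177647, 2.4923)–(-0.251231, 0, 2.4923)  len=0.1923
  (v7,v8,v2) [--+] → (0, -0.251231, 2.4923)–(-0.177647, -0.177647, 2.4923)  len=0.1923
  (v8,v9,v2) [--+] → (0.177647, -0.177647, 2.4923)–(0, -0.251231, 2.4923)  len=0.1923
  (v9,v1,v2) [--+] → (0.251231, 0, 2.4923)–(0.177647, -0.177647, 2.4923)  len=0.1923

Chained into 1 loop(s):
  loop 1: 8 segments, perimeter = 1.5383
Total perimeter = 1.538


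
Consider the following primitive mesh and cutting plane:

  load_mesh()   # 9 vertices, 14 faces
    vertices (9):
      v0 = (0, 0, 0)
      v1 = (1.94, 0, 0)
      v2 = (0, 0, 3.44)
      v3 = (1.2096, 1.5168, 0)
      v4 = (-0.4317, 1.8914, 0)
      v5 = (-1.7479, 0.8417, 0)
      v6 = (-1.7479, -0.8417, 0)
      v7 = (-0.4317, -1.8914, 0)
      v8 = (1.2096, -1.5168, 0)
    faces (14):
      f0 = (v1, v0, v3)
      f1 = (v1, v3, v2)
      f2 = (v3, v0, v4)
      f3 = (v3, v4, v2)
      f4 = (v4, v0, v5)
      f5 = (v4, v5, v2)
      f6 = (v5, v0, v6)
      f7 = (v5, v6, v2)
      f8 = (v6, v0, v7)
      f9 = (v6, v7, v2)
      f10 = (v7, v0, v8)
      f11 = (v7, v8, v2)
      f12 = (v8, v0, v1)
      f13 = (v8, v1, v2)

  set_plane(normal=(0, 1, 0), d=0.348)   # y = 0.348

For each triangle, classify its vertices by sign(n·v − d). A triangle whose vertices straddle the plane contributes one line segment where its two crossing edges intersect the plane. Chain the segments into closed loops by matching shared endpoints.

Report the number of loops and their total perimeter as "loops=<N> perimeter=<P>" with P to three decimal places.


loops=1 perimeter=10.235

Straddling triangles (8 of 14):
  (v1,v0,v3) [--+] → (0.277519, 0.348, 0)–(1.77242, 0.348, 0)  len=1.4949
  (v1,v3,v2) [-+-] → (1.77242, 0.348, 0)–(0.277519, 0.348, 2.65076)  len=3.0432
  (v3,v0,v4) [+-+] → (0.277519, 0.348, 0)–(-0.0794288, 0.348, 0)  len=0.3569
  (v3,v4,v2) [++-] → (-0.0794288, 0.348, 2.80707)–(0.277519, 0.348, 2.65076)  len=0.3897
  (v4,v0,v5) [+-+] → (-0.0794288, 0.348, 0)–(-0.722667, 0.348, 0)  len=0.6432
  (v4,v5,v2) [++-] → (-0.722667, 0.348, 2.01774)–(-0.0794288, 0.348, 2.80707)  len=1.0182
  (v5,v0,v6) [+--] → (-0.722667, 0.348, 0)–(-1.7479, 0.348, 0)  len=1.0252
  (v5,v6,v2) [+--] → (-1.7479, 0.348, 0)–(-0.722667, 0.348, 2.01774)  len=2.2633

Chained into 1 loop(s):
  loop 1: 8 segments, perimeter = 10.2347
Total perimeter = 10.235


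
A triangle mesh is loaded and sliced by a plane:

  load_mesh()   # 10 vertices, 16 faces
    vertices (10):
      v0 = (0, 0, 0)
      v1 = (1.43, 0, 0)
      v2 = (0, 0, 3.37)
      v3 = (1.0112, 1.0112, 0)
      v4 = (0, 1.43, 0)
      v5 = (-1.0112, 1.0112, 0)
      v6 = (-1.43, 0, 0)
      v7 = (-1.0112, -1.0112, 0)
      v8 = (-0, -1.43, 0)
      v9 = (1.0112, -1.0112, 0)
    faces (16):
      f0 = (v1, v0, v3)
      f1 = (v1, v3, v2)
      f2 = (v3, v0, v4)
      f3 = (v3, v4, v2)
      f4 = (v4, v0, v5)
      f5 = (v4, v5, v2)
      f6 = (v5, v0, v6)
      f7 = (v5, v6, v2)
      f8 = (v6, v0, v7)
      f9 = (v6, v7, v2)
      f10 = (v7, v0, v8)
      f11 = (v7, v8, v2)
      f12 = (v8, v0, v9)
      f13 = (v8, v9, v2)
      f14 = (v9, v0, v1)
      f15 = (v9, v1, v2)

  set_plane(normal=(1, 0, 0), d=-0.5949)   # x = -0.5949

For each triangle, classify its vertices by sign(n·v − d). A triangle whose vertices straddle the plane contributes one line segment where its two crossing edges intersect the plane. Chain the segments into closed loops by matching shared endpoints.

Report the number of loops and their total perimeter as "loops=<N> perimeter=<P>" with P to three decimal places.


loops=1 perimeter=7.044

Straddling triangles (8 of 16):
  (v4,v0,v5) [++-] → (-0.5949, 0.5949, 0)–(-0.5949, 1.18362, 0)  len=0.5887
  (v4,v5,v2) [+-+] → (-0.5949, 1.18362, 0)–(-0.5949, 0.5949, 1.38739)  len=1.5071
  (v5,v0,v6) [-+-] → (-0.5949, 0.5949, 0)–(-0.5949, 0, 0)  len=0.5949
  (v5,v6,v2) [--+] → (-0.5949, 0, 1.96803)–(-0.5949, 0.5949, 1.38739)  len=0.8313
  (v6,v0,v7) [-+-] → (-0.5949, 0, 0)–(-0.5949, -0.5949, 0)  len=0.5949
  (v6,v7,v2) [--+] → (-0.5949, -0.5949, 1.38739)–(-0.5949, 0, 1.96803)  len=0.8313
  (v7,v0,v8) [-++] → (-0.5949, -0.5949, 0)–(-0.5949, -1.18362, 0)  len=0.5887
  (v7,v8,v2) [-++] → (-0.5949, -1.18362, 0)–(-0.5949, -0.5949, 1.38739)  len=1.5071

Chained into 1 loop(s):
  loop 1: 8 segments, perimeter = 7.0441
Total perimeter = 7.044


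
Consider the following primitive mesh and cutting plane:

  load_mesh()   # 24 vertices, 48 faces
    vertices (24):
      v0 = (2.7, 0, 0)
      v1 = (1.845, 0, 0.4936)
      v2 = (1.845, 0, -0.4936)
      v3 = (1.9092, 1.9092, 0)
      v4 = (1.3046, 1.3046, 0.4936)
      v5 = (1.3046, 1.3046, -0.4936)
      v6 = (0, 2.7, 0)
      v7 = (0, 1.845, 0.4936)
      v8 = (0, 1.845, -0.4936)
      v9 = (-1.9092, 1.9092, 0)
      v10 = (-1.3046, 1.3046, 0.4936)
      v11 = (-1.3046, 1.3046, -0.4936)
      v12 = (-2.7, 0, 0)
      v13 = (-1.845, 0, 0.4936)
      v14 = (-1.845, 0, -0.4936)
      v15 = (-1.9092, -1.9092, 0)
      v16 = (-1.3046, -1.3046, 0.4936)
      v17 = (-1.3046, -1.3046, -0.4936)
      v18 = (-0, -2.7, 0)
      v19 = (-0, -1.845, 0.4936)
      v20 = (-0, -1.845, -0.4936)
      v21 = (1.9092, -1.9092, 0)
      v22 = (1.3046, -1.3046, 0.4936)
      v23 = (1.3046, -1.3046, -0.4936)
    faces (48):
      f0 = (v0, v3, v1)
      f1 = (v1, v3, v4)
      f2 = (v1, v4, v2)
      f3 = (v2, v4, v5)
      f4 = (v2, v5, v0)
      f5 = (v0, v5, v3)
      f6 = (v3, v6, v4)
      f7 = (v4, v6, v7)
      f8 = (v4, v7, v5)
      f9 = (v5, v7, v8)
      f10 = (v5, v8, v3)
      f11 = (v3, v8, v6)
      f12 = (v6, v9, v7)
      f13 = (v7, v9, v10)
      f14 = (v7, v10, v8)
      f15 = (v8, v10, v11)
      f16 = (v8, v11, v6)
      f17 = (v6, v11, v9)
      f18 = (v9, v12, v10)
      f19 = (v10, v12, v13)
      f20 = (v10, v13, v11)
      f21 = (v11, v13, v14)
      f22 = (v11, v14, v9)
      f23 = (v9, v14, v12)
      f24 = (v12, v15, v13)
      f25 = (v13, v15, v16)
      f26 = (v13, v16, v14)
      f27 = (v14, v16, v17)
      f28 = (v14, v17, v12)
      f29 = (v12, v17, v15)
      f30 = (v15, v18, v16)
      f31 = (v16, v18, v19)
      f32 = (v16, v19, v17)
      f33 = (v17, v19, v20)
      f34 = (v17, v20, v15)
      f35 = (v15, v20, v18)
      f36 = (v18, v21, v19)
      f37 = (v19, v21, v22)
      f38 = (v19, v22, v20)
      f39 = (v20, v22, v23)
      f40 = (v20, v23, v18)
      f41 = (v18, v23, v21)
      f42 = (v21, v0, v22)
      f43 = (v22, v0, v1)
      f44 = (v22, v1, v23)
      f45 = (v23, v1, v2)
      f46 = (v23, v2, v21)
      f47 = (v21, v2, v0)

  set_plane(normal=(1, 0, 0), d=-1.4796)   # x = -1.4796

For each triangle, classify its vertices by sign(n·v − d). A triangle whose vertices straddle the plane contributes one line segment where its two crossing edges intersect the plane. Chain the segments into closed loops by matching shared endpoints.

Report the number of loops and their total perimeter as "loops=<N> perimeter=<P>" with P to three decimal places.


loops=2 perimeter=7.238

Straddling triangles (16 of 48):
  (v6,v9,v7) [+-+] → (-1.4796, 2.08714, 0)–(-1.4796, 1.89475, 0.111068)  len=0.2221
  (v7,v9,v10) [+-+] → (-1.4796, 1.89475, 0.111068)–(-1.4796, 1.4796, 0.350729)  len=0.4794
  (v6,v11,v9) [++-] → (-1.4796, 1.4796, -0.350729)–(-1.4796, 2.08714, 0)  len=0.7015
  (v9,v12,v10) [--+] → (-1.4796, 1.14099, 0.431697)–(-1.4796, 1.4796, 0.350729)  len=0.3482
  (v10,v12,v13) [+--] → (-1.4796, 1.14099, 0.431697)–(-1.4796, 0.882126, 0.4936)  len=0.2662
  (v10,v13,v11) [+-+] → (-1.4796, 0.882126, 0.4936)–(-1.4796, 0.882126, -0.173911)  len=0.6675
  (v11,v13,v14) [+--] → (-1.4796, 0.882126, -0.173911)–(-1.4796, 0.882126, -0.4936)  len=0.3197
  (v11,v14,v9) [+--] → (-1.4796, 0.882126, -0.4936)–(-1.4796, 1.4796, -0.350729)  len=0.6143
  (v13,v15,v16) [--+] → (-1.4796, -1.4796, 0.350729)–(-1.4796, -0.882126, 0.4936)  len=0.6143
  (v13,v16,v14) [-+-] → (-1.4796, -0.882126, 0.4936)–(-1.4796, -0.882126, 0.173911)  len=0.3197
  (v14,v16,v17) [-++] → (-1.4796, -0.882126, 0.173911)–(-1.4796, -0.882126, -0.4936)  len=0.6675
  (v14,v17,v12) [-+-] → (-1.4796, -0.882126, -0.4936)–(-1.4796, -1.14099, -0.431697)  len=0.2662
  (v12,v17,v15) [-+-] → (-1.4796, -1.14099, -0.431697)–(-1.4796, -1.4796, -0.350729)  len=0.3482
  (v15,v18,v16) [-++] → (-1.4796, -2.08714, 0)–(-1.4796, -1.4796, 0.350729)  len=0.7015
  (v17,v20,v15) [++-] → (-1.4796, -1.89475, -0.111068)–(-1.4796, -1.4796, -0.350729)  len=0.4794
  (v15,v20,v18) [-++] → (-1.4796, -1.89475, -0.111068)–(-1.4796, -2.08714, 0)  len=0.2221

Chained into 2 loop(s):
  loop 1: 8 segments, perimeter = 3.6189
  loop 2: 8 segments, perimeter = 3.6189
Total perimeter = 7.238


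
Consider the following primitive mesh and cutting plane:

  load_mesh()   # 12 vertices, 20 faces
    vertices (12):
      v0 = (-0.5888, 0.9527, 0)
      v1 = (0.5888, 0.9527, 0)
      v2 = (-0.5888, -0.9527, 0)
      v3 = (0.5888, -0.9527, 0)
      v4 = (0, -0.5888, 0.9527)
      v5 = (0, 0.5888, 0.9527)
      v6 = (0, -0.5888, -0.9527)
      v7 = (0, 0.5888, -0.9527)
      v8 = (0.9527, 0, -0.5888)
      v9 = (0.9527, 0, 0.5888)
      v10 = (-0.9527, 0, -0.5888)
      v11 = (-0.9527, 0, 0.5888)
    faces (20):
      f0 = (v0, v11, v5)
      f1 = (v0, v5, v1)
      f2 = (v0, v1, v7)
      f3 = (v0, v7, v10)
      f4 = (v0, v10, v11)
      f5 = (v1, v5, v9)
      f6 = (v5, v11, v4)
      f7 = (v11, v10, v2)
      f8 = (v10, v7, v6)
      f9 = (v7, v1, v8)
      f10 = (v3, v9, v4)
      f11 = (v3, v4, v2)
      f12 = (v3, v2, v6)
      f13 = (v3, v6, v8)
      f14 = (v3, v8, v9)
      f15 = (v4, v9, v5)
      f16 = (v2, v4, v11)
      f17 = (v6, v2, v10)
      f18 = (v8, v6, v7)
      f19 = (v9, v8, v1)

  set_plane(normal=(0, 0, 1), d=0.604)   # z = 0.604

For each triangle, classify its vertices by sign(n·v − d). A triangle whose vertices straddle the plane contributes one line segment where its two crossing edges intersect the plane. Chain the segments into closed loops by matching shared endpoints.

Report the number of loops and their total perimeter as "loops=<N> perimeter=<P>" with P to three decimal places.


Straddling triangles (8 of 20):
  (v0,v11,v5) [--+] → (-0.912906, 0.024594, 0.604)–(-0.215508, 0.721992, 0.604)  len=0.9863
  (v0,v5,v1) [-+-] → (-0.215508, 0.721992, 0.604)–(0.215508, 0.721992, 0.604)  len=0.4310
  (v1,v5,v9) [-+-] → (0.215508, 0.721992, 0.604)–(0.912906, 0.024594, 0.604)  len=0.9863
  (v5,v11,v4) [+-+] → (-0.912906, 0.024594, 0.604)–(-0.912906, -0.024594, 0.604)  len=0.0492
  (v3,v9,v4) [--+] → (0.912906, -0.024594, 0.604)–(0.215508, -0.721992, 0.604)  len=0.9863
  (v3,v4,v2) [-+-] → (0.215508, -0.721992, 0.604)–(-0.215508, -0.721992, 0.604)  len=0.4310
  (v4,v9,v5) [+-+] → (0.912906, -0.024594, 0.604)–(0.912906, 0.024594, 0.604)  len=0.0492
  (v2,v4,v11) [-+-] → (-0.215508, -0.721992, 0.604)–(-0.912906, -0.024594, 0.604)  len=0.9863

Chained into 1 loop(s):
  loop 1: 8 segments, perimeter = 4.9055
Total perimeter = 4.905

loops=1 perimeter=4.905


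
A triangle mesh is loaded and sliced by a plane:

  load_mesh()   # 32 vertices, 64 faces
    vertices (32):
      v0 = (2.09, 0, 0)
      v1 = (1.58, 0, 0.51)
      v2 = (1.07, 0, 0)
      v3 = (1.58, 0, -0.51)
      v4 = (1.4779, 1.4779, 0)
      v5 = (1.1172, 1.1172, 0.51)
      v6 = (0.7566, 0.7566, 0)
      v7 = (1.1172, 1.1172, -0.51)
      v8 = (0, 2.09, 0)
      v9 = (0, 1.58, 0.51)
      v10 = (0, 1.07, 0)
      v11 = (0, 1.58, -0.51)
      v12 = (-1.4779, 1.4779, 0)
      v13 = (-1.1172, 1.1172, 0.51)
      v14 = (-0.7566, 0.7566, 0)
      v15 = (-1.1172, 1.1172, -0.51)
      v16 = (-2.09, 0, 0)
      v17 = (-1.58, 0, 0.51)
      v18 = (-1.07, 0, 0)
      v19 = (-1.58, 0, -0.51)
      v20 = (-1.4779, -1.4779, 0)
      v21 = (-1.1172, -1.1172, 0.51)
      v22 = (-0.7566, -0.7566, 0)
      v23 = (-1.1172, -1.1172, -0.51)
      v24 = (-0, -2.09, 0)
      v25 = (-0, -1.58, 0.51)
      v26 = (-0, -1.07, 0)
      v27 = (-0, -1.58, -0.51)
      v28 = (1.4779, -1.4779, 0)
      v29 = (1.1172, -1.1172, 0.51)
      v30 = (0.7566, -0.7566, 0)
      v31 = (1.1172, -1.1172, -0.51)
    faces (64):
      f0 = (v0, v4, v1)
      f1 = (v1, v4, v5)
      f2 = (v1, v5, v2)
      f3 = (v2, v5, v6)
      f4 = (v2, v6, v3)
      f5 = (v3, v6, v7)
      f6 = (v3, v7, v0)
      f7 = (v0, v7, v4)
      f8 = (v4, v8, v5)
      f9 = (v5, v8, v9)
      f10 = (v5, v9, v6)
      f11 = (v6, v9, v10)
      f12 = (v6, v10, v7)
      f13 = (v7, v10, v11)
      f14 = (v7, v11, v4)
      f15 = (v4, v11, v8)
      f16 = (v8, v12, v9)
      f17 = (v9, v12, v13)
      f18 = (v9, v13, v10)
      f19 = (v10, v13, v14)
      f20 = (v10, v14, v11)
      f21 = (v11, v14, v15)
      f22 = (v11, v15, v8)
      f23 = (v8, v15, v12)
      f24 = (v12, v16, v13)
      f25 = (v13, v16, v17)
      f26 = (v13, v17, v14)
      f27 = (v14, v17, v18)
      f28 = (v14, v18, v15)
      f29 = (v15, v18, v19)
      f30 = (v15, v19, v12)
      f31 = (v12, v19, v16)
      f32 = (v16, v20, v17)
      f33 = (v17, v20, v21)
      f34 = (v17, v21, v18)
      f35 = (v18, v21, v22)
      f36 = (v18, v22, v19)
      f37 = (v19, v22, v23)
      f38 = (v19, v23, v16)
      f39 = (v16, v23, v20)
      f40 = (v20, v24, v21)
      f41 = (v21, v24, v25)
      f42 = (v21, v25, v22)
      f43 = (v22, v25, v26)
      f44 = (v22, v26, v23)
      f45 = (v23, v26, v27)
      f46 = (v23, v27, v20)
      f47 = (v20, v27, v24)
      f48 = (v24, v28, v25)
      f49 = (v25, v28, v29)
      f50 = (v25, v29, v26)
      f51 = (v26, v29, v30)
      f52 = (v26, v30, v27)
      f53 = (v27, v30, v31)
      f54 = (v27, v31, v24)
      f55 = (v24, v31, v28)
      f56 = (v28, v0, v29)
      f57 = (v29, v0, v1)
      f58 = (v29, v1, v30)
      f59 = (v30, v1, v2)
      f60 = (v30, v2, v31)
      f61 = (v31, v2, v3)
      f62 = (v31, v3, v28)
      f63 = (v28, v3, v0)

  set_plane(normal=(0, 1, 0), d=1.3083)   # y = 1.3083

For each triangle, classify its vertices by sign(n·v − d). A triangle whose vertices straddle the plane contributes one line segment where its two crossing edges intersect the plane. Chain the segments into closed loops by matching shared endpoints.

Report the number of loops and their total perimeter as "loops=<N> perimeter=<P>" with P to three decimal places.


loops=1 perimeter=7.021

Straddling triangles (18 of 64):
  (v0,v4,v1) [-+-] → (1.54814, 1.3083, 0)–(1.48962, 1.3083, 0.0585263)  len=0.0828
  (v1,v4,v5) [-+-] → (1.48962, 1.3083, 0.0585263)–(1.3083, 1.3083, 0.2398)  len=0.2564
  (v0,v7,v4) [--+] → (1.3083, 1.3083, -0.2398)–(1.54814, 1.3083, 0)  len=0.3392
  (v4,v8,v5) [++-] → (0.897734, 1.3083, 0.409814)–(1.3083, 1.3083, 0.2398)  len=0.4444
  (v5,v8,v9) [-++] → (0.897734, 1.3083, 0.409814)–(0.655884, 1.3083, 0.51)  len=0.2618
  (v5,v9,v6) [-+-] → (0.655884, 1.3083, 0.51)–(0.249658, 1.3083, 0.341714)  len=0.4397
  (v6,v9,v10) [-+-] → (0.249658, 1.3083, 0.341714)–(0, 1.3083, 0.2383)  len=0.2702
  (v7,v10,v11) [--+] → (0, 1.3083, -0.2383)–(0.655884, 1.3083, -0.51)  len=0.7099
  (v7,v11,v4) [-++] → (0.655884, 1.3083, -0.51)–(1.3083, 1.3083, -0.2398)  len=0.7062
  (v9,v12,v13) [++-] → (-1.3083, 1.3083, 0.2398)–(-0.655884, 1.3083, 0.51)  len=0.7062
  (v9,v13,v10) [+--] → (-0.655884, 1.3083, 0.51)–(0, 1.3083, 0.2383)  len=0.7099
  (v10,v14,v11) [--+] → (-0.249658, 1.3083, -0.341714)–(0, 1.3083, -0.2383)  len=0.2702
  (v11,v14,v15) [+--] → (-0.249658, 1.3083, -0.341714)–(-0.655884, 1.3083, -0.51)  len=0.4397
  (v11,v15,v8) [+-+] → (-0.655884, 1.3083, -0.51)–(-0.897734, 1.3083, -0.409814)  len=0.2618
  (v8,v15,v12) [+-+] → (-0.897734, 1.3083, -0.409814)–(-1.3083, 1.3083, -0.2398)  len=0.4444
  (v12,v16,v13) [+--] → (-1.54814, 1.3083, 0)–(-1.3083, 1.3083, 0.2398)  len=0.3392
  (v15,v19,v12) [--+] → (-1.48962, 1.3083, -0.0585263)–(-1.3083, 1.3083, -0.2398)  len=0.2564
  (v12,v19,v16) [+--] → (-1.48962, 1.3083, -0.0585263)–(-1.54814, 1.3083, 0)  len=0.0828

Chained into 1 loop(s):
  loop 1: 18 segments, perimeter = 7.0210
Total perimeter = 7.021


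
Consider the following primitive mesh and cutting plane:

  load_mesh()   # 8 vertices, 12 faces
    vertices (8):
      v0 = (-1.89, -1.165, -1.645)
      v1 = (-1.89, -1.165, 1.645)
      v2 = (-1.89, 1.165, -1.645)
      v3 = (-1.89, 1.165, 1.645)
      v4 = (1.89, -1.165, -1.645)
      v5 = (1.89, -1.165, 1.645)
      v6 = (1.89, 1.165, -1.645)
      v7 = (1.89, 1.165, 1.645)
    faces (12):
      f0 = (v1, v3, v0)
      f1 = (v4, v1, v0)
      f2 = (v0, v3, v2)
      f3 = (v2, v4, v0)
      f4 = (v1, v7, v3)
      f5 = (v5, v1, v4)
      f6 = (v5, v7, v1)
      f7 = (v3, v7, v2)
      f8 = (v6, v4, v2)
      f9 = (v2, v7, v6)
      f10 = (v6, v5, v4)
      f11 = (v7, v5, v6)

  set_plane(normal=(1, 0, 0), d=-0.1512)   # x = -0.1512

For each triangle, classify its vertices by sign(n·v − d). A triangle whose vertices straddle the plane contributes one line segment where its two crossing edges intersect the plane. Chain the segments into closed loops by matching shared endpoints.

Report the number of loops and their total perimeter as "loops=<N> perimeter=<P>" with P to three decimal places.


loops=1 perimeter=11.240

Straddling triangles (8 of 12):
  (v4,v1,v0) [+--] → (-0.1512, -1.165, 0.1316)–(-0.1512, -1.165, -1.645)  len=1.7766
  (v2,v4,v0) [-+-] → (-0.1512, 0.0932, -1.645)–(-0.1512, -1.165, -1.645)  len=1.2582
  (v1,v7,v3) [-+-] → (-0.1512, -0.0932, 1.645)–(-0.1512, 1.165, 1.645)  len=1.2582
  (v5,v1,v4) [+-+] → (-0.1512, -1.165, 1.645)–(-0.1512, -1.165, 0.1316)  len=1.5134
  (v5,v7,v1) [++-] → (-0.1512, -0.0932, 1.645)–(-0.1512, -1.165, 1.645)  len=1.0718
  (v3,v7,v2) [-+-] → (-0.1512, 1.165, 1.645)–(-0.1512, 1.165, -0.1316)  len=1.7766
  (v6,v4,v2) [++-] → (-0.1512, 0.0932, -1.645)–(-0.1512, 1.165, -1.645)  len=1.0718
  (v2,v7,v6) [-++] → (-0.1512, 1.165, -0.1316)–(-0.1512, 1.165, -1.645)  len=1.5134

Chained into 1 loop(s):
  loop 1: 8 segments, perimeter = 11.2400
Total perimeter = 11.240


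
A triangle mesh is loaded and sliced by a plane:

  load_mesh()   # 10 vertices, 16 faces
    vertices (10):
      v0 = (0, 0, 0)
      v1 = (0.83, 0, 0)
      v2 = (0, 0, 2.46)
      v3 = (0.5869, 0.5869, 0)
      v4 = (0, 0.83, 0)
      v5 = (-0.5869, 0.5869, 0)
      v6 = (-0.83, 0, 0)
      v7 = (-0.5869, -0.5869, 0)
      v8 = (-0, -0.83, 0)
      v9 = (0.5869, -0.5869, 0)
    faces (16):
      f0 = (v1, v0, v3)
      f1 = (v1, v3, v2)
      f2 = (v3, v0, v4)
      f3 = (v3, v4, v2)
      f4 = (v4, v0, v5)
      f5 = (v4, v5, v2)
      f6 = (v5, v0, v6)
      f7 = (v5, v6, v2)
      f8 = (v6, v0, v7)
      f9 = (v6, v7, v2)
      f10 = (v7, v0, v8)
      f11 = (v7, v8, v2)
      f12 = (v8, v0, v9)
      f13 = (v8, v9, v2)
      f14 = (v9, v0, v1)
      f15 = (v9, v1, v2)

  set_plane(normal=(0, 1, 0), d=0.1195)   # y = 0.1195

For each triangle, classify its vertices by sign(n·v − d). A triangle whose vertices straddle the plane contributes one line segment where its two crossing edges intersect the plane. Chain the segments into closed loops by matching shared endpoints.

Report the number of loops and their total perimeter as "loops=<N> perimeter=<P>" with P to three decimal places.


loops=1 perimeter=6.075

Straddling triangles (8 of 16):
  (v1,v0,v3) [--+] → (0.1195, 0.1195, 0)–(0.780502, 0.1195, 0)  len=0.6610
  (v1,v3,v2) [-+-] → (0.780502, 0.1195, 0)–(0.1195, 0.1195, 1.95911)  len=2.0676
  (v3,v0,v4) [+-+] → (0.1195, 0.1195, 0)–(0, 0.1195, 0)  len=0.1195
  (v3,v4,v2) [++-] → (0, 0.1195, 2.10582)–(0.1195, 0.1195, 1.95911)  len=0.1892
  (v4,v0,v5) [+-+] → (0, 0.1195, 0)–(-0.1195, 0.1195, 0)  len=0.1195
  (v4,v5,v2) [++-] → (-0.1195, 0.1195, 1.95911)–(0, 0.1195, 2.10582)  len=0.1892
  (v5,v0,v6) [+--] → (-0.1195, 0.1195, 0)–(-0.780502, 0.1195, 0)  len=0.6610
  (v5,v6,v2) [+--] → (-0.780502, 0.1195, 0)–(-0.1195, 0.1195, 1.95911)  len=2.0676

Chained into 1 loop(s):
  loop 1: 8 segments, perimeter = 6.0747
Total perimeter = 6.075


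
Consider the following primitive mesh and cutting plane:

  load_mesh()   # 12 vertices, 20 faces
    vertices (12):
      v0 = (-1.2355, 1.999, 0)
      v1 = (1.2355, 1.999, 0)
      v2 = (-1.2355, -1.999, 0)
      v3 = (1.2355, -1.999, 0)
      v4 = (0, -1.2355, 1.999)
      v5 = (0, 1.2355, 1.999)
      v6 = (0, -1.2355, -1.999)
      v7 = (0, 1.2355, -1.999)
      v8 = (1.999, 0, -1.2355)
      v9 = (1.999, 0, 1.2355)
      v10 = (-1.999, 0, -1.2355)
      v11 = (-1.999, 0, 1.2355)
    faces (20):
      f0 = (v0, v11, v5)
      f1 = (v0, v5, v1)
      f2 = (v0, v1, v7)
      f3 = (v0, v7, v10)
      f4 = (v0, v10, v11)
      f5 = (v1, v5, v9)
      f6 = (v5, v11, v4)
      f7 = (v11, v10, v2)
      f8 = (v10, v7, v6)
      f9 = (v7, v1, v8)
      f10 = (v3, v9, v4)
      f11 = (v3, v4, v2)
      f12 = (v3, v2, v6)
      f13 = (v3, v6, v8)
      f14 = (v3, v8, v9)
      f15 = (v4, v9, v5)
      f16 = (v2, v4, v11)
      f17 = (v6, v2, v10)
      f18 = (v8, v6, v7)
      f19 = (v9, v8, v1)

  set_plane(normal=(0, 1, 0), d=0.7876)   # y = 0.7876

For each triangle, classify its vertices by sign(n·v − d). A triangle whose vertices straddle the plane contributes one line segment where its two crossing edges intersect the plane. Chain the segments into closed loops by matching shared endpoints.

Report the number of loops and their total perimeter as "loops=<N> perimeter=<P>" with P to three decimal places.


loops=1 perimeter=11.605

Straddling triangles (10 of 20):
  (v0,v11,v5) [+-+] → (-1.69818, 0.7876, 0.748717)–(-0.724688, 0.7876, 1.72221)  len=1.3767
  (v0,v7,v10) [++-] → (-0.724688, 0.7876, -1.72221)–(-1.69818, 0.7876, -0.748717)  len=1.3767
  (v0,v10,v11) [+--] → (-1.69818, 0.7876, -0.748717)–(-1.69818, 0.7876, 0.748717)  len=1.4974
  (v1,v5,v9) [++-] → (0.724688, 0.7876, 1.72221)–(1.69818, 0.7876, 0.748717)  len=1.3767
  (v5,v11,v4) [+--] → (-0.724688, 0.7876, 1.72221)–(0, 0.7876, 1.999)  len=0.7757
  (v10,v7,v6) [-+-] → (-0.724688, 0.7876, -1.72221)–(0, 0.7876, -1.999)  len=0.7757
  (v7,v1,v8) [++-] → (1.69818, 0.7876, -0.748717)–(0.724688, 0.7876, -1.72221)  len=1.3767
  (v4,v9,v5) [--+] → (0.724688, 0.7876, 1.72221)–(0, 0.7876, 1.999)  len=0.7757
  (v8,v6,v7) [--+] → (0, 0.7876, -1.999)–(0.724688, 0.7876, -1.72221)  len=0.7757
  (v9,v8,v1) [--+] → (1.69818, 0.7876, -0.748717)–(1.69818, 0.7876, 0.748717)  len=1.4974

Chained into 1 loop(s):
  loop 1: 10 segments, perimeter = 11.6048
Total perimeter = 11.605


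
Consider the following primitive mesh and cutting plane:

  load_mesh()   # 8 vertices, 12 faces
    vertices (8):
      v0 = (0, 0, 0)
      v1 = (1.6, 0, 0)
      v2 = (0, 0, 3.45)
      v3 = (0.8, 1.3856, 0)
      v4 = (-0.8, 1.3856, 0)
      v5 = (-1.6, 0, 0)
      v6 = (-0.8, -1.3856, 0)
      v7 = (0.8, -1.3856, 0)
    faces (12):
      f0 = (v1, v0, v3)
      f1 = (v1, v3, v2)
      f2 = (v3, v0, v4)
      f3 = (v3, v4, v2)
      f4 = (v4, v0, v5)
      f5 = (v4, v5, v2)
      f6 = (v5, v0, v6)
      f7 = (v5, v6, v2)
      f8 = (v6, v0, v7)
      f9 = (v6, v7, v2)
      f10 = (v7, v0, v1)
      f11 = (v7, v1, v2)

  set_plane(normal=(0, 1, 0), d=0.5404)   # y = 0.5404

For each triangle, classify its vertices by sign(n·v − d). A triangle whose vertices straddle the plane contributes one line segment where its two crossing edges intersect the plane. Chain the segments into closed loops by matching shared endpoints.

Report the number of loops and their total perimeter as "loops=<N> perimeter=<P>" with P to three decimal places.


Straddling triangles (6 of 12):
  (v1,v0,v3) [--+] → (0.312009, 0.5404, 0)–(1.28799, 0.5404, 0)  len=0.9760
  (v1,v3,v2) [-+-] → (1.28799, 0.5404, 0)–(0.312009, 0.5404, 2.10446)  len=2.3198
  (v3,v0,v4) [+-+] → (0.312009, 0.5404, 0)–(-0.312009, 0.5404, 0)  len=0.6240
  (v3,v4,v2) [++-] → (-0.312009, 0.5404, 2.10446)–(0.312009, 0.5404, 2.10446)  len=0.6240
  (v4,v0,v5) [+--] → (-0.312009, 0.5404, 0)–(-1.28799, 0.5404, 0)  len=0.9760
  (v4,v5,v2) [+--] → (-1.28799, 0.5404, 0)–(-0.312009, 0.5404, 2.10446)  len=2.3198

Chained into 1 loop(s):
  loop 1: 6 segments, perimeter = 7.8395
Total perimeter = 7.840

loops=1 perimeter=7.840


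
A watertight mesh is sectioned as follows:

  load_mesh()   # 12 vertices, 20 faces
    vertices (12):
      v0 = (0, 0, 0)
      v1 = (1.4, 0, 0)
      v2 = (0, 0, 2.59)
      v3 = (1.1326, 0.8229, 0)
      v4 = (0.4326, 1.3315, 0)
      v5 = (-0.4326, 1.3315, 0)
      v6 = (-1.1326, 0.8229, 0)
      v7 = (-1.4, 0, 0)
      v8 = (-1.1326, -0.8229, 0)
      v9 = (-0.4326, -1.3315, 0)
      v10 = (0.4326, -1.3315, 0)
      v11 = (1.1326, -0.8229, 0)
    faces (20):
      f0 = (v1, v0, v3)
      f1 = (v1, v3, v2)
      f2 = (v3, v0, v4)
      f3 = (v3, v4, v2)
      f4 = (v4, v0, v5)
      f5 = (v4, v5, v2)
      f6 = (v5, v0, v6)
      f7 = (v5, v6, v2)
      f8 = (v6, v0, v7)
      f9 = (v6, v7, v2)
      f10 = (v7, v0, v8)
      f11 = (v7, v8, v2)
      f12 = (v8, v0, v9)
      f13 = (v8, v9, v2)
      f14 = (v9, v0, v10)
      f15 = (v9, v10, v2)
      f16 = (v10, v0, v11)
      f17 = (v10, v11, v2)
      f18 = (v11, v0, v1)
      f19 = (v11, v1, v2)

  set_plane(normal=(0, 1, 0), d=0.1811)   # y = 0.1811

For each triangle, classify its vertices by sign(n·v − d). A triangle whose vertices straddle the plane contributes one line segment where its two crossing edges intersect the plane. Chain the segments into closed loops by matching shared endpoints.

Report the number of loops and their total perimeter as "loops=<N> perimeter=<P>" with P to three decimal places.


loops=1 perimeter=7.971

Straddling triangles (10 of 20):
  (v1,v0,v3) [--+] → (0.249257, 0.1811, 0)–(1.34115, 0.1811, 0)  len=1.0919
  (v1,v3,v2) [-+-] → (1.34115, 0.1811, 0)–(0.249257, 0.1811, 2.02)  len=2.2962
  (v3,v0,v4) [+-+] → (0.249257, 0.1811, 0)–(0.0588388, 0.1811, 0)  len=0.1904
  (v3,v4,v2) [++-] → (0.0588388, 0.1811, 2.23773)–(0.249257, 0.1811, 2.02)  len=0.2892
  (v4,v0,v5) [+-+] → (0.0588388, 0.1811, 0)–(-0.0588388, 0.1811, 0)  len=0.1177
  (v4,v5,v2) [++-] → (-0.0588388, 0.1811, 2.23773)–(0.0588388, 0.1811, 2.23773)  len=0.1177
  (v5,v0,v6) [+-+] → (-0.0588388, 0.1811, 0)–(-0.249257, 0.1811, 0)  len=0.1904
  (v5,v6,v2) [++-] → (-0.249257, 0.1811, 2.02)–(-0.0588388, 0.1811, 2.23773)  len=0.2892
  (v6,v0,v7) [+--] → (-0.249257, 0.1811, 0)–(-1.34115, 0.1811, 0)  len=1.0919
  (v6,v7,v2) [+--] → (-1.34115, 0.1811, 0)–(-0.249257, 0.1811, 2.02)  len=2.2962

Chained into 1 loop(s):
  loop 1: 10 segments, perimeter = 7.9709
Total perimeter = 7.971


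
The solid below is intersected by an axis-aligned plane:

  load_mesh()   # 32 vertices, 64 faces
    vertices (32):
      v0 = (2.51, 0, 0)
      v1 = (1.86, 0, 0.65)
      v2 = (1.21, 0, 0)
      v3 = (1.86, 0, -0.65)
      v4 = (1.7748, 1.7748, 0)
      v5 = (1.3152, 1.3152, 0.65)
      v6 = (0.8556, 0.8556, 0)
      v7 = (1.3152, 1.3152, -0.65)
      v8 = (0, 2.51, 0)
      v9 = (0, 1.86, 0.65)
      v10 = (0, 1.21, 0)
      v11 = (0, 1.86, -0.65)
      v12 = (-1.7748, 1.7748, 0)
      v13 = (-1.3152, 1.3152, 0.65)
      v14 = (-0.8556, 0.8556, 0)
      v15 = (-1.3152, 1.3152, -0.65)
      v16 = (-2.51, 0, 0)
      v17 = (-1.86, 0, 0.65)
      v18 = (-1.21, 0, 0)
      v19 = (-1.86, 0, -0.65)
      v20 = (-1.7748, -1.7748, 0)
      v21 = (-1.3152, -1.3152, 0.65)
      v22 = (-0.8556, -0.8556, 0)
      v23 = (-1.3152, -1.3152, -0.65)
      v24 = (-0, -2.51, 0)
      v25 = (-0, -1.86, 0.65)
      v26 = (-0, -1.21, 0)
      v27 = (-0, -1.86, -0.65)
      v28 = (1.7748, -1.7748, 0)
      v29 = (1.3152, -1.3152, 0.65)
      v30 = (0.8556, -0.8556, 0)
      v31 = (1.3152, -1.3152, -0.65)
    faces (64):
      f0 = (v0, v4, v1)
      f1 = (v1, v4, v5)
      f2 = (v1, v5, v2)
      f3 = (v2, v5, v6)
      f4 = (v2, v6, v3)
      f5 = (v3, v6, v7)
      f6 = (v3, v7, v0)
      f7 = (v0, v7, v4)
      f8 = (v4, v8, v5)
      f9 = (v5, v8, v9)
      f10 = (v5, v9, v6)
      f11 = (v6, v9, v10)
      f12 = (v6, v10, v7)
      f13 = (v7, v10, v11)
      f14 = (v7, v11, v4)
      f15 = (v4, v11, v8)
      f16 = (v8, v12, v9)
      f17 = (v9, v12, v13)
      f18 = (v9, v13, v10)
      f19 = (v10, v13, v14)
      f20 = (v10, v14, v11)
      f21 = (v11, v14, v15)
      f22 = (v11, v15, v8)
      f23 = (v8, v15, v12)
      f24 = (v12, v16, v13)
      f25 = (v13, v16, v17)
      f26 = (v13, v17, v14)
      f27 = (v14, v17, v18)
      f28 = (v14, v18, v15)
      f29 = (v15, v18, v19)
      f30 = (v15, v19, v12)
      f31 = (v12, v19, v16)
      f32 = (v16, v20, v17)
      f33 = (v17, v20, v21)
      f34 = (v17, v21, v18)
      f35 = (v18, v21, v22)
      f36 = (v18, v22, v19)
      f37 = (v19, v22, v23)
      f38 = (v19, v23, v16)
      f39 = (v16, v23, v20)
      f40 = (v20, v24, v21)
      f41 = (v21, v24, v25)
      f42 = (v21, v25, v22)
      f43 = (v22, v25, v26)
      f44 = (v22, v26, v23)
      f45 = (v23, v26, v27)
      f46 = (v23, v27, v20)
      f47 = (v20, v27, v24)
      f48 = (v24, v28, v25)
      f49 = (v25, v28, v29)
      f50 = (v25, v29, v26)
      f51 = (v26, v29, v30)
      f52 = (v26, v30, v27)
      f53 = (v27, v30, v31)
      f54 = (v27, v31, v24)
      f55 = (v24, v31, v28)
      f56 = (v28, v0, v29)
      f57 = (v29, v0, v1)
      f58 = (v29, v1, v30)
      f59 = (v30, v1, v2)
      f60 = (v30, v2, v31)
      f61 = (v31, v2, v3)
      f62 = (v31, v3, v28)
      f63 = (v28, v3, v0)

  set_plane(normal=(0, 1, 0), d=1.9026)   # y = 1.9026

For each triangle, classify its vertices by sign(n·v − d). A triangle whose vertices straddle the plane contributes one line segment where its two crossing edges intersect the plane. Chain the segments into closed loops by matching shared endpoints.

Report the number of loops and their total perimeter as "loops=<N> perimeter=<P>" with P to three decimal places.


loops=1 perimeter=6.348

Straddling triangles (6 of 64):
  (v4,v8,v5) [-+-] → (1.46629, 1.9026, 0)–(0.668608, 1.9026, 0.33044)  len=0.8634
  (v5,v8,v9) [-+-] → (0.668608, 1.9026, 0.33044)–(0, 1.9026, 0.6074)  len=0.7237
  (v4,v11,v8) [--+] → (0, 1.9026, -0.6074)–(1.46629, 1.9026, 0)  len=1.5871
  (v8,v12,v9) [+--] → (-1.46629, 1.9026, 0)–(0, 1.9026, 0.6074)  len=1.5871
  (v11,v15,v8) [--+] → (-0.668608, 1.9026, -0.33044)–(0, 1.9026, -0.6074)  len=0.7237
  (v8,v15,v12) [+--] → (-0.668608, 1.9026, -0.33044)–(-1.46629, 1.9026, 0)  len=0.8634

Chained into 1 loop(s):
  loop 1: 6 segments, perimeter = 6.3485
Total perimeter = 6.348
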